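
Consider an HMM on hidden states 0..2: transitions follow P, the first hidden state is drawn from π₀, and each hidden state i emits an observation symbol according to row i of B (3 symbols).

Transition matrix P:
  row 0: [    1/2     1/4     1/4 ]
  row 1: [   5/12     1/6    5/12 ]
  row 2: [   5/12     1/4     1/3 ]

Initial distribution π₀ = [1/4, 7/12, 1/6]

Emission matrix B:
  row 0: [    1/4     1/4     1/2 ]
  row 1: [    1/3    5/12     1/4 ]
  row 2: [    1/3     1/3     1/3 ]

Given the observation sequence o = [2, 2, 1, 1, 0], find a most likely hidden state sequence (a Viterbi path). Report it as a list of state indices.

path = [0, 0, 0, 0, 0]

t=0: δ = [1.250e-01, 1.458e-01, 5.556e-02]  (obs o_0=2)
t=1: δ = [3.125e-02, 7.812e-03, 2.025e-02]  ψ = [0, 0, 1]  (obs o_1=2)
t=2: δ = [3.906e-03, 3.255e-03, 2.604e-03]  ψ = [0, 0, 0]  (obs o_2=1)
t=3: δ = [4.883e-04, 4.069e-04, 4.521e-04]  ψ = [0, 0, 1]  (obs o_3=1)
t=4: δ = [6.104e-05, 4.069e-05, 5.651e-05]  ψ = [0, 0, 1]  (obs o_4=0)
backtrack: best end state = 0; path = [0, 0, 0, 0, 0]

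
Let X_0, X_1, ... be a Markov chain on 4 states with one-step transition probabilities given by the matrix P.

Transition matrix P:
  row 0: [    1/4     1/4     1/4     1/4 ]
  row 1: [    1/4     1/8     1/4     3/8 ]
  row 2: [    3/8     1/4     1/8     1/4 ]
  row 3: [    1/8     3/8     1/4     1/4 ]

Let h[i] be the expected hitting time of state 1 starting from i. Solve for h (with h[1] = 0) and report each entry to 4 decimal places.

First-step conditioning: h[1] = 0; for i ≠ 1, h[i] = 1 + Σ_k P[i][k]·h[k].
  h[0] = 1 + 1/4·h[0] + 1/4·h[2] + 1/4·h[3]
  h[2] = 1 + 3/8·h[0] + 1/8·h[2] + 1/4·h[3]
  h[3] = 1 + 1/8·h[0] + 1/4·h[2] + 1/4·h[3]
Solving the 3×3 linear system over states ≠ 1 gives exactly h = [32/9, 0, 32/9, 28/9] (h[1] = 0 is the target).

h = [3.5556, 0.0000, 3.5556, 3.1111]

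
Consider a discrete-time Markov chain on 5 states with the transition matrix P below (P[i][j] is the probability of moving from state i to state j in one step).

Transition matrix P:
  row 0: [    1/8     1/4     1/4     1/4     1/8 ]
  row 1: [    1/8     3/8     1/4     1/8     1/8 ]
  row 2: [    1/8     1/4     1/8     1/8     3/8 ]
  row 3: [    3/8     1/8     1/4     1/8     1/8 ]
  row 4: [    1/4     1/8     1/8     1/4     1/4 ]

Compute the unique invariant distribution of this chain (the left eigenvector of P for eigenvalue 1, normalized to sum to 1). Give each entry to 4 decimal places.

Balance equations π_j = Σ_i π_i·P[i][j]:
  π_0 = 1/8·π_0 + 1/8·π_1 + 1/8·π_2 + 3/8·π_3 + 1/4·π_4
  π_1 = 1/4·π_0 + 3/8·π_1 + 1/4·π_2 + 1/8·π_3 + 1/8·π_4
  π_2 = 1/4·π_0 + 1/4·π_1 + 1/8·π_2 + 1/4·π_3 + 1/8·π_4
  π_3 = 1/4·π_0 + 1/8·π_1 + 1/8·π_2 + 1/8·π_3 + 1/4·π_4
  normalize: π_0 + π_1 + π_2 + π_3 + π_4 = 1
Solving the linear system gives exactly π = [6/31, 36/155, 1/5, 27/155, 1/5].

π = [0.1935, 0.2323, 0.2000, 0.1742, 0.2000]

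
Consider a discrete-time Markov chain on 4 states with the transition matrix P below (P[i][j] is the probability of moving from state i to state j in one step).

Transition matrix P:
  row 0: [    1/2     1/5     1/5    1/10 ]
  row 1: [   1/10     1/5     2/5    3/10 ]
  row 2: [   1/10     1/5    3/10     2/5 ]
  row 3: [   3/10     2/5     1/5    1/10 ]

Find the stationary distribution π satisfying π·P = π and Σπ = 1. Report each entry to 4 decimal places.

π = [0.2441, 0.2465, 0.2770, 0.2324]

Balance equations π_j = Σ_i π_i·P[i][j]:
  π_0 = 1/2·π_0 + 1/10·π_1 + 1/10·π_2 + 3/10·π_3
  π_1 = 1/5·π_0 + 1/5·π_1 + 1/5·π_2 + 2/5·π_3
  π_2 = 1/5·π_0 + 2/5·π_1 + 3/10·π_2 + 1/5·π_3
  normalize: π_0 + π_1 + π_2 + π_3 = 1
Solving the linear system gives exactly π = [52/213, 35/142, 59/213, 33/142].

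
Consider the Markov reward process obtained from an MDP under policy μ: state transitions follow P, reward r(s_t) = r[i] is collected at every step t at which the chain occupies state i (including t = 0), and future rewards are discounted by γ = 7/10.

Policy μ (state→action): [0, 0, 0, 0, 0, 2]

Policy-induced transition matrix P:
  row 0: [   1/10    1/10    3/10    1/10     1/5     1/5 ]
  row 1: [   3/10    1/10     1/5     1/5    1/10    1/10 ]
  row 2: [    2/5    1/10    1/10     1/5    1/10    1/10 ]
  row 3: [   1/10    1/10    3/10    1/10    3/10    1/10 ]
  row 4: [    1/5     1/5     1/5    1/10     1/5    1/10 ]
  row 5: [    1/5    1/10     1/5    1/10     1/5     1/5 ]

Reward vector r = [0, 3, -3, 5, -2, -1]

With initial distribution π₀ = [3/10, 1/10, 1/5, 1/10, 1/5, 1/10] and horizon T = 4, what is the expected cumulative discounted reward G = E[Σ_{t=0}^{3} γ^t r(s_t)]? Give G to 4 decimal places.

t=0: π = [0.3000, 0.1000, 0.2000, 0.1000, 0.2000, 0.1000], E[r] = -0.3000, γ^t·E[r] = -0.300000, running G = -0.300000
t=1: π = [0.2100, 0.1200, 0.2200, 0.1300, 0.1800, 0.1400], E[r] = -0.1500, γ^t·E[r] = -0.105000, running G = -0.405000
t=2: π = [0.2220, 0.1180, 0.2120, 0.1340, 0.1790, 0.1350], E[r] = -0.1050, γ^t·E[r] = -0.051450, running G = -0.456450
t=3: π = [0.2186, 0.1179, 0.2144, 0.1330, 0.1804, 0.1357], E[r] = -0.1210, γ^t·E[r] = -0.041503, running G = -0.497953

G = -0.4980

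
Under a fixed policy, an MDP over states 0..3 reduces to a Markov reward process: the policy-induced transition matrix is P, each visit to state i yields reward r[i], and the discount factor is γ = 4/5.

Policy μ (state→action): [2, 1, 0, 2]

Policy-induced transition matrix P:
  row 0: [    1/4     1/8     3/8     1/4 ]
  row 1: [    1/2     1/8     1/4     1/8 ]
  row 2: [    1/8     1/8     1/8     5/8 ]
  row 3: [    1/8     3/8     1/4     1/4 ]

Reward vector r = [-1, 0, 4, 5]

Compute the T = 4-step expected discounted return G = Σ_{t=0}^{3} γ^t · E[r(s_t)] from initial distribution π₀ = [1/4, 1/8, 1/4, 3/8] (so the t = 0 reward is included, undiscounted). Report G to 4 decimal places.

G = 7.2623

t=0: π = [0.2500, 0.1250, 0.2500, 0.3750], E[r] = 2.6250, γ^t·E[r] = 2.625000, running G = 2.625000
t=1: π = [0.2031, 0.2188, 0.2500, 0.3281], E[r] = 2.4375, γ^t·E[r] = 1.950000, running G = 4.575000
t=2: π = [0.2324, 0.2070, 0.2441, 0.3164], E[r] = 2.3262, γ^t·E[r] = 1.488750, running G = 6.063750
t=3: π = [0.2317, 0.2041, 0.2485, 0.3157], E[r] = 2.3408, γ^t·E[r] = 1.198500, running G = 7.262250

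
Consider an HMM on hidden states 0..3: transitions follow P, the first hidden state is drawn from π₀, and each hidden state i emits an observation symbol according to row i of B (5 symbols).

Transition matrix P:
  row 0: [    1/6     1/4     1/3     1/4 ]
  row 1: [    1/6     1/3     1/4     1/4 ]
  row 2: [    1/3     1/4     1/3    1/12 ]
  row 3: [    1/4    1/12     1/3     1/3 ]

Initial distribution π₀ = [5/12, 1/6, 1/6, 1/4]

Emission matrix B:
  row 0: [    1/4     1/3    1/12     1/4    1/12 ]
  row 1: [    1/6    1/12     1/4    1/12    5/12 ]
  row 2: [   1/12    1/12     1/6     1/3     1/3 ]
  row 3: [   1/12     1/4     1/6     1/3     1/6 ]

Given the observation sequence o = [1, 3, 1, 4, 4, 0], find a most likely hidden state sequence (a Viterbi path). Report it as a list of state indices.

path = [0, 2, 0, 2, 2, 0]

t=0: δ = [1.389e-01, 1.389e-02, 1.389e-02, 6.250e-02]  (obs o_0=1)
t=1: δ = [5.787e-03, 2.894e-03, 1.543e-02, 1.157e-02]  ψ = [0, 0, 0, 0]  (obs o_1=3)
t=2: δ = [1.715e-03, 3.215e-04, 4.287e-04, 9.645e-04]  ψ = [2, 2, 2, 3]  (obs o_2=1)
t=3: δ = [2.381e-05, 1.786e-04, 1.905e-04, 7.144e-05]  ψ = [0, 0, 0, 0]  (obs o_3=4)
t=4: δ = [5.292e-06, 2.481e-05, 2.117e-05, 7.442e-06]  ψ = [2, 1, 2, 1]  (obs o_4=4)
t=5: δ = [1.764e-06, 1.378e-06, 5.880e-07, 5.168e-07]  ψ = [2, 1, 2, 1]  (obs o_5=0)
backtrack: best end state = 0; path = [0, 2, 0, 2, 2, 0]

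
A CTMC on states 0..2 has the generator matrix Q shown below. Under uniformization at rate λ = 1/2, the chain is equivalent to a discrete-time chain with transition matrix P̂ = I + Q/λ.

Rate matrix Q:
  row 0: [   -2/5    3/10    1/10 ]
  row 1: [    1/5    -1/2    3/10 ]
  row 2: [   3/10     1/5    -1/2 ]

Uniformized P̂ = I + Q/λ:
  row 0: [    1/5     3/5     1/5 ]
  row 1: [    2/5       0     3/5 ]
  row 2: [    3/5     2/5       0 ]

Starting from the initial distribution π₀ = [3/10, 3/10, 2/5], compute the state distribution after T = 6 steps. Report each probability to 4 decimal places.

t=0: π = [0.3000, 0.3000, 0.4000]
t=1: π = [0.4200, 0.3400, 0.2400]
t=2: π = [0.3640, 0.3480, 0.2880]
t=3: π = [0.3848, 0.3336, 0.2816]
t=4: π = [0.3794, 0.3435, 0.2771]
t=5: π = [0.3796, 0.3385, 0.2820]
t=6: π = [0.3805, 0.3405, 0.2790]

π = [0.3805, 0.3405, 0.2790]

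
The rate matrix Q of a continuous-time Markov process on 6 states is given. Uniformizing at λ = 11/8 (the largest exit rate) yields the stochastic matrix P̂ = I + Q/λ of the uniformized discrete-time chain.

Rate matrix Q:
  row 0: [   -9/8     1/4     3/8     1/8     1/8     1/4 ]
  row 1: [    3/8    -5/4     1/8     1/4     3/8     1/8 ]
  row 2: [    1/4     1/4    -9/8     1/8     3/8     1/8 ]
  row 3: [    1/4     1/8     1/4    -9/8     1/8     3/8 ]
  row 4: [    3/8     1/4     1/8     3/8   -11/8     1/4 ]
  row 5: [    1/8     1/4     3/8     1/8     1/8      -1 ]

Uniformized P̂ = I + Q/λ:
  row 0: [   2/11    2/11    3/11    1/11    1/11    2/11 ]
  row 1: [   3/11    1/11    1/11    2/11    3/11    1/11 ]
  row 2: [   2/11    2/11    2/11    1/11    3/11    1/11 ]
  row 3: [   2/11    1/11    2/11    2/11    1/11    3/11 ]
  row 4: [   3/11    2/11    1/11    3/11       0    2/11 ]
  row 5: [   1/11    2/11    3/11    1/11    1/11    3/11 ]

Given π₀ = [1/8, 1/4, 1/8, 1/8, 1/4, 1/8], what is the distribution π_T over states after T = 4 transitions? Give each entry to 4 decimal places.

t=0: π = [0.1250, 0.2500, 0.1250, 0.1250, 0.2500, 0.1250]
t=1: π = [0.2159, 0.1477, 0.1591, 0.1705, 0.1364, 0.1705]
t=2: π = [0.1921, 0.1529, 0.1911, 0.1446, 0.1343, 0.1849]
t=3: π = [0.1911, 0.1548, 0.1900, 0.1424, 0.1412, 0.1805]
t=4: π = [0.1923, 0.1548, 0.1887, 0.1436, 0.1408, 0.1798]

π = [0.1923, 0.1548, 0.1887, 0.1436, 0.1408, 0.1798]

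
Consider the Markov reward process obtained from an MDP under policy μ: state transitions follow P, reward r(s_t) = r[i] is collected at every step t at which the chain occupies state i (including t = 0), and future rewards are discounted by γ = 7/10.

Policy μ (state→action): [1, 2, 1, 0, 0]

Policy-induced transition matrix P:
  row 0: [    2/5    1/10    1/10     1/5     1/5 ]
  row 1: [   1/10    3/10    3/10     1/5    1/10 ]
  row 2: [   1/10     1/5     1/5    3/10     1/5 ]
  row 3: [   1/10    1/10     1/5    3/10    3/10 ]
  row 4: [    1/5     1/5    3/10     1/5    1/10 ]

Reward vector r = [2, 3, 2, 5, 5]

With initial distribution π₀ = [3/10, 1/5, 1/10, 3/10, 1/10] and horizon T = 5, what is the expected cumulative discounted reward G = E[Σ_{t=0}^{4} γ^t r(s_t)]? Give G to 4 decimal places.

G = 9.5637

t=0: π = [0.3000, 0.2000, 0.1000, 0.3000, 0.1000], E[r] = 3.4000, γ^t·E[r] = 3.400000, running G = 3.400000
t=1: π = [0.2000, 0.1600, 0.2000, 0.2400, 0.2000], E[r] = 3.4800, γ^t·E[r] = 2.436000, running G = 5.836000
t=2: π = [0.1800, 0.1720, 0.2160, 0.2440, 0.1880], E[r] = 3.4680, γ^t·E[r] = 1.699320, running G = 7.535320
t=3: π = [0.1728, 0.1748, 0.2180, 0.2460, 0.1884], E[r] = 3.4780, γ^t·E[r] = 1.192954, running G = 8.728274
t=4: π = [0.1707, 0.1756, 0.2190, 0.2464, 0.1883], E[r] = 3.4796, γ^t·E[r] = 0.835462, running G = 9.563736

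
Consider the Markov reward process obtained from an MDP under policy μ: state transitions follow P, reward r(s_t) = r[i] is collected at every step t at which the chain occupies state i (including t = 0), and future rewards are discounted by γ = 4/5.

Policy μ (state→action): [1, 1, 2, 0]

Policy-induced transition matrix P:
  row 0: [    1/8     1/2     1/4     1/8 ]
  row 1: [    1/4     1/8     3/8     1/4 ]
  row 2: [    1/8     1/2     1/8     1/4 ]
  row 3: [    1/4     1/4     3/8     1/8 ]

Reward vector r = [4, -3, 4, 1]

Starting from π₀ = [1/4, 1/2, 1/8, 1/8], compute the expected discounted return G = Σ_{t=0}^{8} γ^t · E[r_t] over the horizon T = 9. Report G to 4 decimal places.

t=0: π = [0.2500, 0.5000, 0.1250, 0.1250], E[r] = 0.1250, γ^t·E[r] = 0.125000, running G = 0.125000
t=1: π = [0.2031, 0.2813, 0.3125, 0.2031], E[r] = 1.4219, γ^t·E[r] = 1.137500, running G = 1.262500
t=2: π = [0.1855, 0.3438, 0.2715, 0.1992], E[r] = 0.9961, γ^t·E[r] = 0.637500, running G = 1.900000
t=3: π = [0.1929, 0.3213, 0.2839, 0.2019], E[r] = 1.1453, γ^t·E[r] = 0.586375, running G = 2.486375
t=4: π = [0.1904, 0.3290, 0.2799, 0.2007], E[r] = 1.0948, γ^t·E[r] = 0.448413, running G = 2.934788
t=5: π = [0.1912, 0.3264, 0.2812, 0.2011], E[r] = 1.1115, γ^t·E[r] = 0.364223, running G = 3.299010
t=6: π = [0.1909, 0.3273, 0.2808, 0.2010], E[r] = 1.1060, γ^t·E[r] = 0.289932, running G = 3.588942
t=7: π = [0.1910, 0.3270, 0.2809, 0.2010], E[r] = 1.1078, γ^t·E[r] = 0.232325, running G = 3.821267
t=8: π = [0.1910, 0.3271, 0.2809, 0.2010], E[r] = 1.1072, γ^t·E[r] = 0.185761, running G = 4.007028

G = 4.0070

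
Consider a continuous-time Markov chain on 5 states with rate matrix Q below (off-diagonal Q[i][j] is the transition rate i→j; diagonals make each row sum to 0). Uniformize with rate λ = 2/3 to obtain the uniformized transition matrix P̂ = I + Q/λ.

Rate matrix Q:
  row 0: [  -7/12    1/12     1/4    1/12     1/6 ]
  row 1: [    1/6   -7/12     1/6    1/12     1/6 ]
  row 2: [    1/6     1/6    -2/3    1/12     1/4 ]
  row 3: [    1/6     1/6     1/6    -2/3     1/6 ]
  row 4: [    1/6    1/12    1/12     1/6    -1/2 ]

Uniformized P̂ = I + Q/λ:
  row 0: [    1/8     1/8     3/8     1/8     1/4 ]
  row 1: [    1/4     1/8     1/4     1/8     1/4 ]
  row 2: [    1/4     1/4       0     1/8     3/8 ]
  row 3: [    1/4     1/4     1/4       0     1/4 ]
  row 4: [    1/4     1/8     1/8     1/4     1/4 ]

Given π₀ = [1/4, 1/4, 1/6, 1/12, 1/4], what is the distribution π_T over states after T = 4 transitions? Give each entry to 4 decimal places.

t=0: π = [0.2500, 0.2500, 0.1667, 0.0833, 0.2500]
t=1: π = [0.2188, 0.1563, 0.2083, 0.1458, 0.2708]
t=2: π = [0.2227, 0.1693, 0.1914, 0.1406, 0.2760]
t=3: π = [0.2222, 0.1665, 0.1955, 0.1419, 0.2739]
t=4: π = [0.2222, 0.1672, 0.1947, 0.1415, 0.2744]

π = [0.2222, 0.1672, 0.1947, 0.1415, 0.2744]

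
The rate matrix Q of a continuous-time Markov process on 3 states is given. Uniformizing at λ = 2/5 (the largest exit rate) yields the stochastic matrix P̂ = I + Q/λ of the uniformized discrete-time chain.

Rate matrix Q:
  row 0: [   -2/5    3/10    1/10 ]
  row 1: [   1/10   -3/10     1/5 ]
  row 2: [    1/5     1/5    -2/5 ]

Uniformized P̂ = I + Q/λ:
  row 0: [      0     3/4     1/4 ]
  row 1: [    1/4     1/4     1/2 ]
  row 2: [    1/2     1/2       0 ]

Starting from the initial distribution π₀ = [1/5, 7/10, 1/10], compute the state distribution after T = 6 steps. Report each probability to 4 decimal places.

π = [0.2584, 0.4500, 0.2916]

t=0: π = [0.2000, 0.7000, 0.1000]
t=1: π = [0.2250, 0.3750, 0.4000]
t=2: π = [0.2938, 0.4625, 0.2438]
t=3: π = [0.2375, 0.4578, 0.3047]
t=4: π = [0.2668, 0.4449, 0.2883]
t=5: π = [0.2554, 0.4555, 0.2892]
t=6: π = [0.2584, 0.4500, 0.2916]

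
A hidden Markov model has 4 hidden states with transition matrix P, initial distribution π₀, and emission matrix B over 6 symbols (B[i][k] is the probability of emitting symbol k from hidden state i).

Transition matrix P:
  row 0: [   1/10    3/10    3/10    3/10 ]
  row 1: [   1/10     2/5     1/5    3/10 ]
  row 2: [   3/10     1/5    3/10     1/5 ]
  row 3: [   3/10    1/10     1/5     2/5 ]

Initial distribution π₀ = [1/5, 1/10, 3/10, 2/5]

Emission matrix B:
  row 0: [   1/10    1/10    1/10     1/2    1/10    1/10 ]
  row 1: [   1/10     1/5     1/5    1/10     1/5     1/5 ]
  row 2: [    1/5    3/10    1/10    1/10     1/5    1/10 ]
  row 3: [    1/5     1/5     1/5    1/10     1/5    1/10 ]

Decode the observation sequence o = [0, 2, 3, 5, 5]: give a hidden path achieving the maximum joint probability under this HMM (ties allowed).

path = [3, 3, 0, 1, 1]

t=0: δ = [2.000e-02, 1.000e-02, 6.000e-02, 8.000e-02]  (obs o_0=0)
t=1: δ = [2.400e-03, 2.400e-03, 1.800e-03, 6.400e-03]  ψ = [3, 2, 2, 3]  (obs o_1=2)
t=2: δ = [9.600e-04, 9.600e-05, 1.280e-04, 2.560e-04]  ψ = [3, 1, 3, 3]  (obs o_2=3)
t=3: δ = [9.600e-06, 5.760e-05, 2.880e-05, 2.880e-05]  ψ = [0, 0, 0, 0]  (obs o_3=5)
t=4: δ = [8.640e-07, 4.608e-06, 1.152e-06, 1.728e-06]  ψ = [2, 1, 1, 1]  (obs o_4=5)
backtrack: best end state = 1; path = [3, 3, 0, 1, 1]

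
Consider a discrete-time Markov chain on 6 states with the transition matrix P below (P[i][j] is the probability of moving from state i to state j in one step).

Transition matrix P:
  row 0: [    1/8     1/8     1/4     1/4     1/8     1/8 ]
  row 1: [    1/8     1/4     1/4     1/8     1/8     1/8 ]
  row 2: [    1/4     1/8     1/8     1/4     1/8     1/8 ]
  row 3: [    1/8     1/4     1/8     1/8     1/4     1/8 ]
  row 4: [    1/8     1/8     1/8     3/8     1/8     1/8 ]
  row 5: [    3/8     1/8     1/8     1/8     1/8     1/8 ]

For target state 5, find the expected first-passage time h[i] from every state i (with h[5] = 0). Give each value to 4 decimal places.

First-step conditioning: h[5] = 0; for i ≠ 5, h[i] = 1 + Σ_k P[i][k]·h[k].
  h[0] = 1 + 1/8·h[0] + 1/8·h[1] + 1/4·h[2] + 1/4·h[3] + 1/8·h[4]
  h[1] = 1 + 1/8·h[0] + 1/4·h[1] + 1/4·h[2] + 1/8·h[3] + 1/8·h[4]
  h[2] = 1 + 1/4·h[0] + 1/8·h[1] + 1/8·h[2] + 1/4·h[3] + 1/8·h[4]
  h[3] = 1 + 1/8·h[0] + 1/4·h[1] + 1/8·h[2] + 1/8·h[3] + 1/4·h[4]
  h[4] = 1 + 1/8·h[0] + 1/8·h[1] + 1/8·h[2] + 3/8·h[3] + 1/8·h[4]
Solving the 5×5 linear system over states ≠ 5 gives exactly h = [8, 8, 8, 8, 8, 0] (h[5] = 0 is the target).

h = [8.0000, 8.0000, 8.0000, 8.0000, 8.0000, 0.0000]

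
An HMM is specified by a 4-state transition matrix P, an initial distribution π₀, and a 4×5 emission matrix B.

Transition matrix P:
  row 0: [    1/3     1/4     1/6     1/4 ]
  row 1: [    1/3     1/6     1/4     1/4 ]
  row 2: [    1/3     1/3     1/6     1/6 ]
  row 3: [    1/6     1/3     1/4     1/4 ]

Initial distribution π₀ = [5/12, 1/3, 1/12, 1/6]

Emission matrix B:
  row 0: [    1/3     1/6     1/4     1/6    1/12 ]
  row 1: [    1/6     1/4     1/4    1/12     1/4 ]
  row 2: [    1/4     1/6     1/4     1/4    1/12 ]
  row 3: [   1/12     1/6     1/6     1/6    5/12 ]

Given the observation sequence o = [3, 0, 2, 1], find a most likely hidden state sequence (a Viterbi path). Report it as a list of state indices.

path = [0, 0, 0, 1]

t=0: δ = [6.944e-02, 2.778e-02, 2.083e-02, 2.778e-02]  (obs o_0=3)
t=1: δ = [7.716e-03, 2.894e-03, 2.894e-03, 1.447e-03]  ψ = [0, 0, 0, 0]  (obs o_1=0)
t=2: δ = [6.430e-04, 4.823e-04, 3.215e-04, 3.215e-04]  ψ = [0, 0, 0, 0]  (obs o_2=2)
t=3: δ = [3.572e-05, 4.019e-05, 2.009e-05, 2.679e-05]  ψ = [0, 0, 1, 0]  (obs o_3=1)
backtrack: best end state = 1; path = [0, 0, 0, 1]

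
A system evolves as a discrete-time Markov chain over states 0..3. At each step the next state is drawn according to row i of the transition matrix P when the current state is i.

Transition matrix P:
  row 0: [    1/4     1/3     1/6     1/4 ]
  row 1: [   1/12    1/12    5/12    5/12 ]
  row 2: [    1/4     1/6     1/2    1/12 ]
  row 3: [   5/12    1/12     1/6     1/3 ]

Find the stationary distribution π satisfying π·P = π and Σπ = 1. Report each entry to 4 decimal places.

Balance equations π_j = Σ_i π_i·P[i][j]:
  π_0 = 1/4·π_0 + 1/12·π_1 + 1/4·π_2 + 5/12·π_3
  π_1 = 1/3·π_0 + 1/12·π_1 + 1/6·π_2 + 1/12·π_3
  π_2 = 1/6·π_0 + 5/12·π_1 + 1/2·π_2 + 1/6·π_3
  normalize: π_0 + π_1 + π_2 + π_3 = 1
Solving the linear system gives exactly π = [371/1416, 31/177, 149/472, 175/708].

π = [0.2620, 0.1751, 0.3157, 0.2472]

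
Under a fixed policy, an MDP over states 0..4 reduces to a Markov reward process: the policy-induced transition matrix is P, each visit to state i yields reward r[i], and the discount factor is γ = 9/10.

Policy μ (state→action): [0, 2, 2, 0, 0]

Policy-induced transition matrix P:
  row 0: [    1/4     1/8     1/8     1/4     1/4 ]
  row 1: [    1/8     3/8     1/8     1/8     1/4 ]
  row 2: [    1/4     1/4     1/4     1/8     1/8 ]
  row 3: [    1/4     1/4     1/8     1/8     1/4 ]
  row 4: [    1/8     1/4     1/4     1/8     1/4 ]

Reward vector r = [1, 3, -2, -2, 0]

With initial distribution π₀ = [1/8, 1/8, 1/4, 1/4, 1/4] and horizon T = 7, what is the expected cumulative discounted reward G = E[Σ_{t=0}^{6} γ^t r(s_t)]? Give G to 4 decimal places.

t=0: π = [0.1250, 0.1250, 0.2500, 0.2500, 0.2500], E[r] = -0.5000, γ^t·E[r] = -0.500000, running G = -0.500000
t=1: π = [0.2031, 0.2500, 0.1875, 0.1406, 0.2188], E[r] = 0.2969, γ^t·E[r] = 0.267188, running G = -0.232813
t=2: π = [0.1914, 0.2559, 0.1758, 0.1504, 0.2266], E[r] = 0.3066, γ^t·E[r] = 0.248379, running G = 0.015566
t=3: π = [0.1897, 0.2581, 0.1753, 0.1489, 0.2280], E[r] = 0.3154, γ^t·E[r] = 0.229948, running G = 0.245515
t=4: π = [0.1892, 0.2585, 0.1754, 0.1487, 0.2281], E[r] = 0.3166, γ^t·E[r] = 0.207734, running G = 0.453249
t=5: π = [0.1892, 0.2587, 0.1754, 0.1487, 0.2281], E[r] = 0.3170, γ^t·E[r] = 0.187170, running G = 0.640419
t=6: π = [0.1892, 0.2587, 0.1754, 0.1486, 0.2281], E[r] = 0.3170, γ^t·E[r] = 0.168492, running G = 0.808911

G = 0.8089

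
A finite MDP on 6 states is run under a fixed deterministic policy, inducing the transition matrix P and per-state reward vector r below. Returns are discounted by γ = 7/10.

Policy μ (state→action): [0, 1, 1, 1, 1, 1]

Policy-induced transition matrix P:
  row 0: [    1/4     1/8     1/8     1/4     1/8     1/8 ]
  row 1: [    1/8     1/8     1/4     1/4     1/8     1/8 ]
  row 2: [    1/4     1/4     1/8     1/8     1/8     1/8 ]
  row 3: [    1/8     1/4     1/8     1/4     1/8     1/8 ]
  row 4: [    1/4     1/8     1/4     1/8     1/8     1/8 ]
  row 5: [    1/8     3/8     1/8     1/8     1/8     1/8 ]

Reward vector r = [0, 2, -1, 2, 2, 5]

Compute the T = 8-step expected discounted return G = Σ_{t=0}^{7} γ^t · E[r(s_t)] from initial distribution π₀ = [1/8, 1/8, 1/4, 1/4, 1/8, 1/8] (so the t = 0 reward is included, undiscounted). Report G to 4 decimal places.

t=0: π = [0.1250, 0.1250, 0.2500, 0.2500, 0.1250, 0.1250], E[r] = 1.3750, γ^t·E[r] = 1.375000, running G = 1.375000
t=1: π = [0.1875, 0.2188, 0.1563, 0.1875, 0.1250, 0.1250], E[r] = 1.5313, γ^t·E[r] = 1.071875, running G = 2.446875
t=2: π = [0.1836, 0.1992, 0.1680, 0.1992, 0.1250, 0.1250], E[r] = 1.5039, γ^t·E[r] = 0.736914, running G = 3.183789
t=3: π = [0.1846, 0.2021, 0.1655, 0.1978, 0.1250, 0.1250], E[r] = 1.5093, γ^t·E[r] = 0.517682, running G = 3.701471
t=4: π = [0.1844, 0.2017, 0.1659, 0.1981, 0.1250, 0.1250], E[r] = 1.5085, γ^t·E[r] = 0.362202, running G = 4.063673
t=5: π = [0.1844, 0.2017, 0.1658, 0.1980, 0.1250, 0.1250], E[r] = 1.5087, γ^t·E[r] = 0.253564, running G = 4.317237
t=6: π = [0.1844, 0.2017, 0.1658, 0.1980, 0.1250, 0.1250], E[r] = 1.5087, γ^t·E[r] = 0.177492, running G = 4.494729
t=7: π = [0.1844, 0.2017, 0.1658, 0.1980, 0.1250, 0.1250], E[r] = 1.5087, γ^t·E[r] = 0.124245, running G = 4.618974

G = 4.6190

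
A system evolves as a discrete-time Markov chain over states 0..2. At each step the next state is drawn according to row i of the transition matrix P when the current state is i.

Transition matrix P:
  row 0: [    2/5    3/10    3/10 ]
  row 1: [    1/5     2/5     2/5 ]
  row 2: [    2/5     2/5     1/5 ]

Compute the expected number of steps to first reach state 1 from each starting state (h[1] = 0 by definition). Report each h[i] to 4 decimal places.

h = [3.0556, 0.0000, 2.7778]

First-step conditioning: h[1] = 0; for i ≠ 1, h[i] = 1 + Σ_k P[i][k]·h[k].
  h[0] = 1 + 2/5·h[0] + 3/10·h[2]
  h[2] = 1 + 2/5·h[0] + 1/5·h[2]
Solving the 2×2 linear system over states ≠ 1 gives exactly h = [55/18, 0, 25/9] (h[1] = 0 is the target).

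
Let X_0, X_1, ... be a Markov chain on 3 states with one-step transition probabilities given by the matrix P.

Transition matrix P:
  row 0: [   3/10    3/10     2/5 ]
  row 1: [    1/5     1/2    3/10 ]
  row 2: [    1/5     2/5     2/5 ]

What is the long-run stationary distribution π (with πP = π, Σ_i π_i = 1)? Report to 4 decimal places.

Balance equations π_j = Σ_i π_i·P[i][j]:
  π_0 = 3/10·π_0 + 1/5·π_1 + 1/5·π_2
  π_1 = 3/10·π_0 + 1/2·π_1 + 2/5·π_2
  normalize: π_0 + π_1 + π_2 = 1
Solving the linear system gives exactly π = [2/9, 34/81, 29/81].

π = [0.2222, 0.4198, 0.3580]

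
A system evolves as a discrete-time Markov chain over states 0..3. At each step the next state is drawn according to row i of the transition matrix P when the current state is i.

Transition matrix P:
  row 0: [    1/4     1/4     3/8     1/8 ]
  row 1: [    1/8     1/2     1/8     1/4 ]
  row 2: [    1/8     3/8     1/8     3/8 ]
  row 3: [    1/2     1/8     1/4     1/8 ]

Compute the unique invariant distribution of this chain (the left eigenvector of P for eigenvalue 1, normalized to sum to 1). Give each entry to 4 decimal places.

Balance equations π_j = Σ_i π_i·P[i][j]:
  π_0 = 1/4·π_0 + 1/8·π_1 + 1/8·π_2 + 1/2·π_3
  π_1 = 1/4·π_0 + 1/2·π_1 + 3/8·π_2 + 1/8·π_3
  π_2 = 3/8·π_0 + 1/8·π_1 + 1/8·π_2 + 1/4·π_3
  normalize: π_0 + π_1 + π_2 + π_3 = 1
Solving the linear system gives exactly π = [122/515, 171/515, 109/515, 113/515].

π = [0.2369, 0.3320, 0.2117, 0.2194]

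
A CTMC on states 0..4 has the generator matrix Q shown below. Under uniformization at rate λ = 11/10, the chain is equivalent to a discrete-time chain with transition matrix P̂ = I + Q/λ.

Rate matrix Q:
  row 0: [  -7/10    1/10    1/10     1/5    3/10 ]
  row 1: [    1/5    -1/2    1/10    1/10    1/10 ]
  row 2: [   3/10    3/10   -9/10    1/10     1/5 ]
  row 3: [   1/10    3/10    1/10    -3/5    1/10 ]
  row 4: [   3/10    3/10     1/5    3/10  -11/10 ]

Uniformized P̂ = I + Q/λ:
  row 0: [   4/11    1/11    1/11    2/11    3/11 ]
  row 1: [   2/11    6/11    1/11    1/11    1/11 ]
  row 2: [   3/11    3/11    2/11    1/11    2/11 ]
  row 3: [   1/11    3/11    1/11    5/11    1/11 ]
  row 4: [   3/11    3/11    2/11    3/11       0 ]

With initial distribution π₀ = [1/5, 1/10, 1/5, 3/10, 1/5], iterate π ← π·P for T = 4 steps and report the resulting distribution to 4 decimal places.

t=0: π = [0.2000, 0.1000, 0.2000, 0.3000, 0.2000]
t=1: π = [0.2273, 0.2636, 0.1273, 0.2545, 0.1273]
t=2: π = [0.2231, 0.3033, 0.1140, 0.2273, 0.1322]
t=3: π = [0.2241, 0.3149, 0.1133, 0.2179, 0.1298]
t=4: π = [0.2249, 0.3179, 0.1130, 0.2141, 0.1302]

π = [0.2249, 0.3179, 0.1130, 0.2141, 0.1302]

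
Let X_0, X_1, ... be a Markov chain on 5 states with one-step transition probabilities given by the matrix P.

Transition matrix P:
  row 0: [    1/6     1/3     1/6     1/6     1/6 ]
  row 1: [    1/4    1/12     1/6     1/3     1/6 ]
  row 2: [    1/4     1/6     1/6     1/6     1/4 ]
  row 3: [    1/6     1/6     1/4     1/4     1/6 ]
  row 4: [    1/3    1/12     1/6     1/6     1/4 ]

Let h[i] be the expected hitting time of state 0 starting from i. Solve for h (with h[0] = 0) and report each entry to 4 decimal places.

h = [0.0000, 4.0670, 3.9805, 4.3732, 3.6416]

First-step conditioning: h[0] = 0; for i ≠ 0, h[i] = 1 + Σ_k P[i][k]·h[k].
  h[1] = 1 + 1/12·h[1] + 1/6·h[2] + 1/3·h[3] + 1/6·h[4]
  h[2] = 1 + 1/6·h[1] + 1/6·h[2] + 1/6·h[3] + 1/4·h[4]
  h[3] = 1 + 1/6·h[1] + 1/4·h[2] + 1/4·h[3] + 1/6·h[4]
  h[4] = 1 + 1/12·h[1] + 1/6·h[2] + 1/6·h[3] + 1/4·h[4]
Solving the 4×4 linear system over states ≠ 0 gives exactly h = [0, 10440/2567, 10218/2567, 11226/2567, 9348/2567] (h[0] = 0 is the target).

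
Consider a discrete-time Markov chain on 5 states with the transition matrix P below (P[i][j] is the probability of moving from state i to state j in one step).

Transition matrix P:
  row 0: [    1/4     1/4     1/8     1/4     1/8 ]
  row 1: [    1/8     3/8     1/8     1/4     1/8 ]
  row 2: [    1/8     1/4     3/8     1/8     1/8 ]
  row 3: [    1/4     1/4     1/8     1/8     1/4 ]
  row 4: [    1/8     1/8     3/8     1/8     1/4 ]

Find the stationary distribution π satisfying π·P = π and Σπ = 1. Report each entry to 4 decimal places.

Balance equations π_j = Σ_i π_i·P[i][j]:
  π_0 = 1/4·π_0 + 1/8·π_1 + 1/8·π_2 + 1/4·π_3 + 1/8·π_4
  π_1 = 1/4·π_0 + 3/8·π_1 + 1/4·π_2 + 1/4·π_3 + 1/8·π_4
  π_2 = 1/8·π_0 + 1/8·π_1 + 3/8·π_2 + 1/8·π_3 + 3/8·π_4
  π_3 = 1/4·π_0 + 1/4·π_1 + 1/8·π_2 + 1/8·π_3 + 1/8·π_4
  normalize: π_0 + π_1 + π_2 + π_3 + π_4 = 1
Solving the linear system gives exactly π = [65/386, 101/386, 43/193, 69/386, 65/386].

π = [0.1684, 0.2617, 0.2228, 0.1788, 0.1684]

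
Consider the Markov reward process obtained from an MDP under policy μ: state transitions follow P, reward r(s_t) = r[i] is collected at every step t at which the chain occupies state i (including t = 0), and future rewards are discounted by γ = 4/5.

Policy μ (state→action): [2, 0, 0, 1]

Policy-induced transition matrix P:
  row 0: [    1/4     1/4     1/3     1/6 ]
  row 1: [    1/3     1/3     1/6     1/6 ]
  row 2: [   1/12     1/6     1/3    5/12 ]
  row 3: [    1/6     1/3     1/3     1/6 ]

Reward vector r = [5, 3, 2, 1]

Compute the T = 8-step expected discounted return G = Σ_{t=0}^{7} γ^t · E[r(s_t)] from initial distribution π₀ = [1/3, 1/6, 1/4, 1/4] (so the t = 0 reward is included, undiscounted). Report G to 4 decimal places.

G = 11.2567

t=0: π = [0.3333, 0.1667, 0.2500, 0.2500], E[r] = 2.9167, γ^t·E[r] = 2.916667, running G = 2.916667
t=1: π = [0.2014, 0.2639, 0.3056, 0.2292], E[r] = 2.6389, γ^t·E[r] = 2.111111, running G = 5.027778
t=2: π = [0.2020, 0.2656, 0.2894, 0.2431], E[r] = 2.6285, γ^t·E[r] = 1.682222, running G = 6.710000
t=3: π = [0.2037, 0.2683, 0.2891, 0.2390], E[r] = 2.6402, γ^t·E[r] = 1.351802, running G = 8.061802
t=4: π = [0.2043, 0.2682, 0.2886, 0.2389], E[r] = 2.6420, γ^t·E[r] = 1.082179, running G = 9.143982
t=5: π = [0.2043, 0.2682, 0.2886, 0.2388], E[r] = 2.6424, γ^t·E[r] = 0.865858, running G = 10.009840
t=6: π = [0.2043, 0.2682, 0.2886, 0.2388], E[r] = 2.6424, γ^t·E[r] = 0.692690, running G = 10.702530
t=7: π = [0.2043, 0.2682, 0.2886, 0.2388], E[r] = 2.6424, γ^t·E[r] = 0.554152, running G = 11.256682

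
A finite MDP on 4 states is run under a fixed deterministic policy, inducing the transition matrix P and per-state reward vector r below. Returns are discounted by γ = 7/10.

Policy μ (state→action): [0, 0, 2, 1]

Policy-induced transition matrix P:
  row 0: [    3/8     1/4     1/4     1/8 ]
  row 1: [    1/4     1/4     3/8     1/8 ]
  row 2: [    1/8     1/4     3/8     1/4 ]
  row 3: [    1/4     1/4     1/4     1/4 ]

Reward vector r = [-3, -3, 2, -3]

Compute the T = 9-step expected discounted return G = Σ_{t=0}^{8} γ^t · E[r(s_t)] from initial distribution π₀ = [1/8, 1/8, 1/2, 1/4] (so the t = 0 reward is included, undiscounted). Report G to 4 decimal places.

G = -3.5370

t=0: π = [0.1250, 0.1250, 0.5000, 0.2500], E[r] = -0.5000, γ^t·E[r] = -0.500000, running G = -0.500000
t=1: π = [0.2031, 0.2500, 0.3281, 0.2188], E[r] = -1.3594, γ^t·E[r] = -0.951563, running G = -1.451563
t=2: π = [0.2344, 0.2500, 0.3223, 0.1934], E[r] = -1.3887, γ^t·E[r] = -0.680449, running G = -2.132012
t=3: π = [0.2390, 0.2500, 0.3215, 0.1895], E[r] = -1.3923, γ^t·E[r] = -0.477571, running G = -2.609582
t=4: π = [0.2397, 0.2500, 0.3214, 0.1889], E[r] = -1.3928, γ^t·E[r] = -0.334409, running G = -2.943992
t=5: π = [0.2398, 0.2500, 0.3214, 0.1888], E[r] = -1.3928, γ^t·E[r] = -0.234096, running G = -3.178088
t=6: π = [0.2398, 0.2500, 0.3214, 0.1888], E[r] = -1.3929, γ^t·E[r] = -0.163868, running G = -3.341956
t=7: π = [0.2398, 0.2500, 0.3214, 0.1888], E[r] = -1.3929, γ^t·E[r] = -0.114708, running G = -3.456664
t=8: π = [0.2398, 0.2500, 0.3214, 0.1888], E[r] = -1.3929, γ^t·E[r] = -0.080295, running G = -3.536959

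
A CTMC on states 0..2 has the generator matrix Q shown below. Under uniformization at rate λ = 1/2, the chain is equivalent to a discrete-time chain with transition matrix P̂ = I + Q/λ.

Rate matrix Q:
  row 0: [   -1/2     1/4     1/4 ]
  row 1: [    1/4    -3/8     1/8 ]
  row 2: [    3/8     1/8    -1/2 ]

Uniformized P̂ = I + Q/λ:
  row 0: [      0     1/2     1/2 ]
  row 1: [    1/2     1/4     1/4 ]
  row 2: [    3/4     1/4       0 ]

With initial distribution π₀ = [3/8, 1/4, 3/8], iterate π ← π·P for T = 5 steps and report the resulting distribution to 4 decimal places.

t=0: π = [0.3750, 0.2500, 0.3750]
t=1: π = [0.4063, 0.3438, 0.2500]
t=2: π = [0.3594, 0.3516, 0.2891]
t=3: π = [0.3926, 0.3398, 0.2676]
t=4: π = [0.3706, 0.3481, 0.2813]
t=5: π = [0.3850, 0.3427, 0.2723]

π = [0.3850, 0.3427, 0.2723]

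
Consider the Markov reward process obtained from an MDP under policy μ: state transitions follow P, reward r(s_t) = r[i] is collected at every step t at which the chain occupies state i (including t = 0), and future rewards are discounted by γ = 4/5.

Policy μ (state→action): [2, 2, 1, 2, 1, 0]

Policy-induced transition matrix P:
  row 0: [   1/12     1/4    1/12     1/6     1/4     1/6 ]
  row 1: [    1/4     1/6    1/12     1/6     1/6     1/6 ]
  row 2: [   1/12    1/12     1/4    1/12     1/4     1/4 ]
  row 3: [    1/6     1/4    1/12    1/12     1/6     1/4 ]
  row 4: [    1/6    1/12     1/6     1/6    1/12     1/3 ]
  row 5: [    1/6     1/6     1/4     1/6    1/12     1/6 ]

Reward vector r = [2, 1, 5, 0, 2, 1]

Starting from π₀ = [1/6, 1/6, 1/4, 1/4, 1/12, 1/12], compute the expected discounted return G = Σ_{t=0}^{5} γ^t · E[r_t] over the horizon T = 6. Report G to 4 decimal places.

t=0: π = [0.1667, 0.1667, 0.2500, 0.2500, 0.0833, 0.0833], E[r] = 2.0000, γ^t·E[r] = 2.000000, running G = 2.000000
t=1: π = [0.1458, 0.1736, 0.1458, 0.1250, 0.1875, 0.2222], E[r] = 1.7917, γ^t·E[r] = 1.433333, running G = 3.433333
t=2: π = [0.1568, 0.1615, 0.1603, 0.1441, 0.1568, 0.2205], E[r] = 1.8108, γ^t·E[r] = 1.158889, running G = 4.592222
t=3: π = [0.1537, 0.1653, 0.1599, 0.1413, 0.1617, 0.2182], E[r] = 1.8135, γ^t·E[r] = 0.928519, running G = 5.520741
t=4: π = [0.1543, 0.1645, 0.1598, 0.1416, 0.1611, 0.2187], E[r] = 1.8131, γ^t·E[r] = 0.742658, running G = 6.263399
t=5: π = [0.1542, 0.1646, 0.1598, 0.1416, 0.1612, 0.2186], E[r] = 1.8132, γ^t·E[r] = 0.594157, running G = 6.857557

G = 6.8576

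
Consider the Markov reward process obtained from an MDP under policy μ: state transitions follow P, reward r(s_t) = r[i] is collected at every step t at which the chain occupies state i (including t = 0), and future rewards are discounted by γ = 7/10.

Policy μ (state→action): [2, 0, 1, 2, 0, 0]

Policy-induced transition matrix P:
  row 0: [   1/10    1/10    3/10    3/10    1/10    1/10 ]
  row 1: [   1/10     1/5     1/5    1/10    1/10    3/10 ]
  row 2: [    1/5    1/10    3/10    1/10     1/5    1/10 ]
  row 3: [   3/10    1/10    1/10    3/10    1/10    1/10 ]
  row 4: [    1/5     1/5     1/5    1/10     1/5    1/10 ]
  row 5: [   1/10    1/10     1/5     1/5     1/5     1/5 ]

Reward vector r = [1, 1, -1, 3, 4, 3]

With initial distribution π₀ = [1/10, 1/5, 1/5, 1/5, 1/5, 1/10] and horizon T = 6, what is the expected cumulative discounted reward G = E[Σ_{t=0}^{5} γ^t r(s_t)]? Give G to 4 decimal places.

t=0: π = [0.1000, 0.2000, 0.2000, 0.2000, 0.2000, 0.1000], E[r] = 1.8000, γ^t·E[r] = 1.800000, running G = 1.800000
t=1: π = [0.1800, 0.1400, 0.2100, 0.1700, 0.1500, 0.1500], E[r] = 1.6700, γ^t·E[r] = 1.169000, running G = 2.969000
t=2: π = [0.1700, 0.1290, 0.2220, 0.1850, 0.1510, 0.1430], E[r] = 1.6650, γ^t·E[r] = 0.815850, running G = 3.784850
t=3: π = [0.1743, 0.1280, 0.2207, 0.1853, 0.1516, 0.1401], E[r] = 1.6642, γ^t·E[r] = 0.570821, running G = 4.355671
t=4: π = [0.1743, 0.1280, 0.2210, 0.1859, 0.1512, 0.1396], E[r] = 1.6629, γ^t·E[r] = 0.399253, running G = 4.754923
t=5: π = [0.1744, 0.1279, 0.2209, 0.1860, 0.1512, 0.1396], E[r] = 1.6628, γ^t·E[r] = 0.279466, running G = 5.034389

G = 5.0344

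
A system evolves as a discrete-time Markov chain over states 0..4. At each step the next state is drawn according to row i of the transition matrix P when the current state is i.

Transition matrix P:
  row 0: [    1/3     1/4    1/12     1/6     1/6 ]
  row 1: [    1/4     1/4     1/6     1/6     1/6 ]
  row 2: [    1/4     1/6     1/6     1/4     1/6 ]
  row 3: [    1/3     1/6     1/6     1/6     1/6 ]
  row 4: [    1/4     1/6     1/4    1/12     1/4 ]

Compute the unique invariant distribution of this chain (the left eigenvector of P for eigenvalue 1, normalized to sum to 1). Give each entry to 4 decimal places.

Balance equations π_j = Σ_i π_i·P[i][j]:
  π_0 = 1/3·π_0 + 1/4·π_1 + 1/4·π_2 + 1/3·π_3 + 1/4·π_4
  π_1 = 1/4·π_0 + 1/4·π_1 + 1/6·π_2 + 1/6·π_3 + 1/6·π_4
  π_2 = 1/12·π_0 + 1/6·π_1 + 1/6·π_2 + 1/6·π_3 + 1/4·π_4
  π_3 = 1/6·π_0 + 1/6·π_1 + 1/4·π_2 + 1/6·π_3 + 1/12·π_4
  normalize: π_0 + π_1 + π_2 + π_3 + π_4 = 1
Solving the linear system gives exactly π = [456/1585, 3626/17435, 2752/17435, 261/1585, 2/11].

π = [0.2877, 0.2080, 0.1578, 0.1647, 0.1818]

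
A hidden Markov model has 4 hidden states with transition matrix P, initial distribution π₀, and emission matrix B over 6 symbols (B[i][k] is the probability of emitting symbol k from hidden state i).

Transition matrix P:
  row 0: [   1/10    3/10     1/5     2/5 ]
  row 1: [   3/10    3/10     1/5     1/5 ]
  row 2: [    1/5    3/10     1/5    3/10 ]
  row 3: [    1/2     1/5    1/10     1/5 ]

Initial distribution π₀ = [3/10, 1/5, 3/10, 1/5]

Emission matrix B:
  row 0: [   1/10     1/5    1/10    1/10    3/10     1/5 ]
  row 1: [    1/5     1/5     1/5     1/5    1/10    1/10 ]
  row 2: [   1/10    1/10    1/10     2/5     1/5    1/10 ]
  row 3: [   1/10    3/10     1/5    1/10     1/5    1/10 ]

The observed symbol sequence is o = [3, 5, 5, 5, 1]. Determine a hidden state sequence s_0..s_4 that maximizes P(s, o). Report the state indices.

t=0: δ = [3.000e-02, 4.000e-02, 1.200e-01, 2.000e-02]  (obs o_0=3)
t=1: δ = [4.800e-03, 3.600e-03, 2.400e-03, 3.600e-03]  ψ = [2, 2, 2, 2]  (obs o_1=5)
t=2: δ = [3.600e-04, 1.440e-04, 9.600e-05, 1.920e-04]  ψ = [3, 0, 0, 0]  (obs o_2=5)
t=3: δ = [1.920e-05, 1.080e-05, 7.200e-06, 1.440e-05]  ψ = [3, 0, 0, 0]  (obs o_3=5)
t=4: δ = [1.440e-06, 1.152e-06, 3.840e-07, 2.304e-06]  ψ = [3, 0, 0, 0]  (obs o_4=1)
backtrack: best end state = 3; path = [2, 0, 3, 0, 3]

path = [2, 0, 3, 0, 3]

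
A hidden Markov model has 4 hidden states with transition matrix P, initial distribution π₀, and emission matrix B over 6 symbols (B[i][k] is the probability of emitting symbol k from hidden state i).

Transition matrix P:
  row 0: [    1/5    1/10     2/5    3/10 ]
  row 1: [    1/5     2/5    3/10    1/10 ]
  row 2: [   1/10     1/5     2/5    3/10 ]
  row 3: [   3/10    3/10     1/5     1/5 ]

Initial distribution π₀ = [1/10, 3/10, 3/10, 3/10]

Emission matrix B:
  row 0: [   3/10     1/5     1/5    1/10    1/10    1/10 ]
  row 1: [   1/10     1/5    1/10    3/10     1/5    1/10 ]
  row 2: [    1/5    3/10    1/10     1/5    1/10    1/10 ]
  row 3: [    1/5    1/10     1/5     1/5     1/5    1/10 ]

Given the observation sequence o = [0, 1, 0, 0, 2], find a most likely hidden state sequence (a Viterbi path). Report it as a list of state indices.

path = [2, 2, 2, 2, 3]

t=0: δ = [3.000e-02, 3.000e-02, 6.000e-02, 6.000e-02]  (obs o_0=0)
t=1: δ = [3.600e-03, 3.600e-03, 7.200e-03, 1.800e-03]  ψ = [3, 3, 2, 2]  (obs o_1=1)
t=2: δ = [2.160e-04, 1.440e-04, 5.760e-04, 4.320e-04]  ψ = [0, 1, 2, 2]  (obs o_2=0)
t=3: δ = [3.888e-05, 1.296e-05, 4.608e-05, 3.456e-05]  ψ = [3, 3, 2, 2]  (obs o_3=0)
t=4: δ = [2.074e-06, 1.037e-06, 1.843e-06, 2.765e-06]  ψ = [3, 3, 2, 2]  (obs o_4=2)
backtrack: best end state = 3; path = [2, 2, 2, 2, 3]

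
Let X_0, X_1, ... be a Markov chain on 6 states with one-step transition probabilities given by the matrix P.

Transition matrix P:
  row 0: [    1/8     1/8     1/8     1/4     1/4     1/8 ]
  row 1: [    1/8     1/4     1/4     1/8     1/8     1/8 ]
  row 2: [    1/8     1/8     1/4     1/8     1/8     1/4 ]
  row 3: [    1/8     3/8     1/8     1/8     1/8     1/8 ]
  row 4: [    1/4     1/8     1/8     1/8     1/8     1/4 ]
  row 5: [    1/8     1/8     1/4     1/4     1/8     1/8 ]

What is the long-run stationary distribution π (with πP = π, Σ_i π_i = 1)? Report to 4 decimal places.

Balance equations π_j = Σ_i π_i·P[i][j]:
  π_0 = 1/8·π_0 + 1/8·π_1 + 1/8·π_2 + 1/8·π_3 + 1/4·π_4 + 1/8·π_5
  π_1 = 1/8·π_0 + 1/4·π_1 + 1/8·π_2 + 3/8·π_3 + 1/8·π_4 + 1/8·π_5
  π_2 = 1/8·π_0 + 1/4·π_1 + 1/4·π_2 + 1/8·π_3 + 1/8·π_4 + 1/4·π_5
  π_3 = 1/4·π_0 + 1/8·π_1 + 1/8·π_2 + 1/8·π_3 + 1/8·π_4 + 1/4·π_5
  π_4 = 1/4·π_0 + 1/8·π_1 + 1/8·π_2 + 1/8·π_3 + 1/8·π_4 + 1/8·π_5
  normalize: π_0 + π_1 + π_2 + π_3 + π_4 + π_5 = 1
Solving the linear system gives exactly π = [1/7, 227/1197, 232/1197, 28/171, 1/7, 200/1197].

π = [0.1429, 0.1896, 0.1938, 0.1637, 0.1429, 0.1671]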